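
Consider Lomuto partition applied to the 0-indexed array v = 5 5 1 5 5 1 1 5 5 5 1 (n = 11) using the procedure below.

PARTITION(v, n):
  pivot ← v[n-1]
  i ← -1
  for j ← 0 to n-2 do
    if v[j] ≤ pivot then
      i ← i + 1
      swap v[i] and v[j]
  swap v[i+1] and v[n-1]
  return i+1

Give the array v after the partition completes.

pivot = v[10] = 1; i = -1
j=0: v[0]=5 > 1 → no swap
j=1: v[1]=5 > 1 → no swap
j=2: v[2]=1 ≤ 1 → i=0, swap v[0],v[2] → 1 5 5 5 5 1 1 5 5 5 1
j=3: v[3]=5 > 1 → no swap
j=4: v[4]=5 > 1 → no swap
j=5: v[5]=1 ≤ 1 → i=1, swap v[1],v[5] → 1 1 5 5 5 5 1 5 5 5 1
j=6: v[6]=1 ≤ 1 → i=2, swap v[2],v[6] → 1 1 1 5 5 5 5 5 5 5 1
j=7: v[7]=5 > 1 → no swap
j=8: v[8]=5 > 1 → no swap
j=9: v[9]=5 > 1 → no swap
final swap v[3],v[10] → 1 1 1 1 5 5 5 5 5 5 5; return 3

1 1 1 1 5 5 5 5 5 5 5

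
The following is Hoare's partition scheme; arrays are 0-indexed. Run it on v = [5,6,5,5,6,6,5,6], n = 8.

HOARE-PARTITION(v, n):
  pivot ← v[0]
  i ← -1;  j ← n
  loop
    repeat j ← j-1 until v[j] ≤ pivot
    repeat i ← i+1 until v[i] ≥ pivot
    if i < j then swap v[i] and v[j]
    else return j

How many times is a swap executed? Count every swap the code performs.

2

pivot = v[0] = 5; i = -1, j = 8
j→6 (v[6]=5≤5), i→0 (v[0]=5≥5); i<j, swap → [5,6,5,5,6,6,5,6]
j→3 (v[3]=5≤5), i→1 (v[1]=6≥5); i<j, swap → [5,5,5,6,6,6,5,6]
j→2, i→2; i≥j, return j=2. v = [5,5,5,6,6,6,5,6]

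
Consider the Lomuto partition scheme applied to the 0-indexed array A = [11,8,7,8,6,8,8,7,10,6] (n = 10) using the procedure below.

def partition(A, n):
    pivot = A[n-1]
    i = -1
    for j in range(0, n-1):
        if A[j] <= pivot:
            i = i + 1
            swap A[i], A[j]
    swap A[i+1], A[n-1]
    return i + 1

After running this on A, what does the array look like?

pivot = A[9] = 6; i = -1
j=0: A[0]=11 > 6 → no swap
j=1: A[1]=8 > 6 → no swap
j=2: A[2]=7 > 6 → no swap
j=3: A[3]=8 > 6 → no swap
j=4: A[4]=6 ≤ 6 → i=0, swap A[0],A[4] → [6,8,7,8,11,8,8,7,10,6]
j=5: A[5]=8 > 6 → no swap
j=6: A[6]=8 > 6 → no swap
j=7: A[7]=7 > 6 → no swap
j=8: A[8]=10 > 6 → no swap
final swap A[1],A[9] → [6,6,7,8,11,8,8,7,10,8]; return 1

[6,6,7,8,11,8,8,7,10,8]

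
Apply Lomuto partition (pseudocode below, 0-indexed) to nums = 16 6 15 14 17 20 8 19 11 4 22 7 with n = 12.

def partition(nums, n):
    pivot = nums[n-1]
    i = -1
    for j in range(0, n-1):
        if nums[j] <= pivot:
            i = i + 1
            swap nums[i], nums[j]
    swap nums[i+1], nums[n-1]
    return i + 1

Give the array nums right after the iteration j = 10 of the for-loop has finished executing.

pivot = nums[11] = 7; i = -1
j=0: nums[0]=16 > 7 → no swap
j=1: nums[1]=6 ≤ 7 → i=0, swap nums[0],nums[1] → 6 16 15 14 17 20 8 19 11 4 22 7
j=2: nums[2]=15 > 7 → no swap
j=3: nums[3]=14 > 7 → no swap
j=4: nums[4]=17 > 7 → no swap
j=5: nums[5]=20 > 7 → no swap
j=6: nums[6]=8 > 7 → no swap
j=7: nums[7]=19 > 7 → no swap
j=8: nums[8]=11 > 7 → no swap
j=9: nums[9]=4 ≤ 7 → i=1, swap nums[1],nums[9] → 6 4 15 14 17 20 8 19 11 16 22 7
j=10: nums[10]=22 > 7 → no swap
(after j=10) nums = 6 4 15 14 17 20 8 19 11 16 22 7

6 4 15 14 17 20 8 19 11 16 22 7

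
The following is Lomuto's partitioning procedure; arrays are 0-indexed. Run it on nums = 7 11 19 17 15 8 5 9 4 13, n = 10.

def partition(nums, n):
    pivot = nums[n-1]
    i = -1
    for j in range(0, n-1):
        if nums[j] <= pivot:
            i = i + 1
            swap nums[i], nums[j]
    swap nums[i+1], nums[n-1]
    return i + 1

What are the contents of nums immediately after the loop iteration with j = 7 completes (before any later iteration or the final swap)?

pivot=13, i=-1
j=0: 7≤13, i=0, swap(0,0) ⇒ 7 11 19 17 15 8 5 9 4 13
j=1: 11≤13, i=1, swap(1,1) ⇒ 7 11 19 17 15 8 5 9 4 13
j=2: 19>13, skip
j=3: 17>13, skip
j=4: 15>13, skip
j=5: 8≤13, i=2, swap(2,5) ⇒ 7 11 8 17 15 19 5 9 4 13
j=6: 5≤13, i=3, swap(3,6) ⇒ 7 11 8 5 15 19 17 9 4 13
j=7: 9≤13, i=4, swap(4,7) ⇒ 7 11 8 5 9 19 17 15 4 13
(after j=7) nums = 7 11 8 5 9 19 17 15 4 13

7 11 8 5 9 19 17 15 4 13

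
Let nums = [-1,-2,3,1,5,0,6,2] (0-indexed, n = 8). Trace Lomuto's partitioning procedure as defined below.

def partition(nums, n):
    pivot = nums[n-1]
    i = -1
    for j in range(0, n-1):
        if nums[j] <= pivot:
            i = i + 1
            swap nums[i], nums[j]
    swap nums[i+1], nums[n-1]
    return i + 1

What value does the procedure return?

4

pivot = nums[7] = 2; i = -1
j=0: nums[0]=-1 ≤ 2 → i=0, swap nums[0],nums[0] (no change) → [-1,-2,3,1,5,0,6,2]
j=1: nums[1]=-2 ≤ 2 → i=1, swap nums[1],nums[1] (no change) → [-1,-2,3,1,5,0,6,2]
j=2: nums[2]=3 > 2 → no swap
j=3: nums[3]=1 ≤ 2 → i=2, swap nums[2],nums[3] → [-1,-2,1,3,5,0,6,2]
j=4: nums[4]=5 > 2 → no swap
j=5: nums[5]=0 ≤ 2 → i=3, swap nums[3],nums[5] → [-1,-2,1,0,5,3,6,2]
j=6: nums[6]=6 > 2 → no swap
final swap nums[4],nums[7] → [-1,-2,1,0,2,3,6,5]; return 4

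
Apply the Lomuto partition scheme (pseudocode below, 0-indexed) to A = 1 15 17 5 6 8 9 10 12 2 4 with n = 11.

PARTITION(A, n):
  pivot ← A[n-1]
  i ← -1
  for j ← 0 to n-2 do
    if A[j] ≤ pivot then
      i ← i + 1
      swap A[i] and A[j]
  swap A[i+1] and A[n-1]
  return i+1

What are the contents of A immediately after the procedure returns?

1 2 4 5 6 8 9 10 12 15 17

pivot=4, i=-1
j=0: 1≤4, i=0, swap(0,0) ⇒ 1 15 17 5 6 8 9 10 12 2 4
j=1: 15>4, skip
j=2: 17>4, skip
j=3: 5>4, skip
j=4: 6>4, skip
j=5: 8>4, skip
j=6: 9>4, skip
j=7: 10>4, skip
j=8: 12>4, skip
j=9: 2≤4, i=1, swap(1,9) ⇒ 1 2 17 5 6 8 9 10 12 15 4
swap(2,10) ⇒ 1 2 4 5 6 8 9 10 12 15 17; return 2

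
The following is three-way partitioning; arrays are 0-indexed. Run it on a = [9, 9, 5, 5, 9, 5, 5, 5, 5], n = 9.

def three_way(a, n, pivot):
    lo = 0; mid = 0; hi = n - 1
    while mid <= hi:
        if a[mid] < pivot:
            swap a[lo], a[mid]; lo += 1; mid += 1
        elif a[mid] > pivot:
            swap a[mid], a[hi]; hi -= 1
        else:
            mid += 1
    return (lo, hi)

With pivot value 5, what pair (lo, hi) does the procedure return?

lo=0 mid=0 hi=8
9>5: swap(0,8), hi=7 ⇒ [5, 9, 5, 5, 9, 5, 5, 5, 9]
5=5: mid=1
9>5: swap(1,7), hi=6 ⇒ [5, 5, 5, 5, 9, 5, 5, 9, 9]
5=5: mid=2
5=5: mid=3
5=5: mid=4
9>5: swap(4,6), hi=5 ⇒ [5, 5, 5, 5, 5, 5, 9, 9, 9]
5=5: mid=5
5=5: mid=6
done. lo=0 hi=5; a=[5, 5, 5, 5, 5, 5, 9, 9, 9]

(0, 5)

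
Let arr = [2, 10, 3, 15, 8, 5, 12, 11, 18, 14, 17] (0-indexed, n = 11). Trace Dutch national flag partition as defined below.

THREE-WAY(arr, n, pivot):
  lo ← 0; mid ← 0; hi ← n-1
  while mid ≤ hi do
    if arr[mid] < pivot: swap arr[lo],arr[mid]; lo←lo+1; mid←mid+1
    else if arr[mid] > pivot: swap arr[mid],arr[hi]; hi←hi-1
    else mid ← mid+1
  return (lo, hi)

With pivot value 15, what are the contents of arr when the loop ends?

[2, 10, 3, 8, 5, 12, 11, 14, 15, 17, 18]

lo=0 mid=0 hi=10
2<15: swap(0,0), lo=1 mid=1 ⇒ [2, 10, 3, 15, 8, 5, 12, 11, 18, 14, 17]
10<15: swap(1,1), lo=2 mid=2 ⇒ [2, 10, 3, 15, 8, 5, 12, 11, 18, 14, 17]
3<15: swap(2,2), lo=3 mid=3 ⇒ [2, 10, 3, 15, 8, 5, 12, 11, 18, 14, 17]
15=15: mid=4
8<15: swap(3,4), lo=4 mid=5 ⇒ [2, 10, 3, 8, 15, 5, 12, 11, 18, 14, 17]
5<15: swap(4,5), lo=5 mid=6 ⇒ [2, 10, 3, 8, 5, 15, 12, 11, 18, 14, 17]
12<15: swap(5,6), lo=6 mid=7 ⇒ [2, 10, 3, 8, 5, 12, 15, 11, 18, 14, 17]
11<15: swap(6,7), lo=7 mid=8 ⇒ [2, 10, 3, 8, 5, 12, 11, 15, 18, 14, 17]
18>15: swap(8,10), hi=9 ⇒ [2, 10, 3, 8, 5, 12, 11, 15, 17, 14, 18]
17>15: swap(8,9), hi=8 ⇒ [2, 10, 3, 8, 5, 12, 11, 15, 14, 17, 18]
14<15: swap(7,8), lo=8 mid=9 ⇒ [2, 10, 3, 8, 5, 12, 11, 14, 15, 17, 18]
done. lo=8 hi=8; arr=[2, 10, 3, 8, 5, 12, 11, 14, 15, 17, 18]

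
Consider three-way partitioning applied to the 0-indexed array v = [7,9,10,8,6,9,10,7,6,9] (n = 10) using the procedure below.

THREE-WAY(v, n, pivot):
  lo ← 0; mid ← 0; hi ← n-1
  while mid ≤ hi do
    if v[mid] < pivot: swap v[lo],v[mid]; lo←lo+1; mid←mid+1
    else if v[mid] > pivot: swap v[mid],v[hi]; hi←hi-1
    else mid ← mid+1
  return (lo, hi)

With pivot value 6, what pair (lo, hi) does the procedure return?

pivot = 6; lo=0, mid=0, hi=9
v[mid]=7>6: swap v[0],v[9]; hi=8 → [9,9,10,8,6,9,10,7,6,7]
v[mid]=9>6: swap v[0],v[8]; hi=7 → [6,9,10,8,6,9,10,7,9,7]
v[mid]=6=6: mid=1
v[mid]=9>6: swap v[1],v[7]; hi=6 → [6,7,10,8,6,9,10,9,9,7]
v[mid]=7>6: swap v[1],v[6]; hi=5 → [6,10,10,8,6,9,7,9,9,7]
v[mid]=10>6: swap v[1],v[5]; hi=4 → [6,9,10,8,6,10,7,9,9,7]
v[mid]=9>6: swap v[1],v[4]; hi=3 → [6,6,10,8,9,10,7,9,9,7]
v[mid]=6=6: mid=2
v[mid]=10>6: swap v[2],v[3]; hi=2 → [6,6,8,10,9,10,7,9,9,7]
v[mid]=8>6: swap v[2],v[2]; hi=1 → [6,6,8,10,9,10,7,9,9,7]
end: lo=0, hi=1; v = [6,6,8,10,9,10,7,9,9,7]

(0, 1)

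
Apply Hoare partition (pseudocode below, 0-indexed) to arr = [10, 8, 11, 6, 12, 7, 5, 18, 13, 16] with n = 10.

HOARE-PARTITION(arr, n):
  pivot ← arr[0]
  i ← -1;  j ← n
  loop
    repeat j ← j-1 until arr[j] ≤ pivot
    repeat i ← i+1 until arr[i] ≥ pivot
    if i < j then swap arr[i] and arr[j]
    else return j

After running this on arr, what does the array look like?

pivot=10
j stops at 6 (5), i stops at 0 (10); swap ⇒ [5, 8, 11, 6, 12, 7, 10, 18, 13, 16]
j stops at 5 (7), i stops at 2 (11); swap ⇒ [5, 8, 7, 6, 12, 11, 10, 18, 13, 16]
j stops at 3, i stops at 4; i≥j ⇒ return 3. arr=[5, 8, 7, 6, 12, 11, 10, 18, 13, 16]

[5, 8, 7, 6, 12, 11, 10, 18, 13, 16]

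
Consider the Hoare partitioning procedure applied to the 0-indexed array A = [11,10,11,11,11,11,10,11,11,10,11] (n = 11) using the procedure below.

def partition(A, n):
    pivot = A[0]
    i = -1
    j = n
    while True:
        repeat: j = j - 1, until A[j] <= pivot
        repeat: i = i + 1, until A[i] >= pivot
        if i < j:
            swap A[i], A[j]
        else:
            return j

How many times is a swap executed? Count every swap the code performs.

5

pivot = A[0] = 11; i = -1, j = 11
j→10 (A[10]=11≤11), i→0 (A[0]=11≥11); i<j, swap → [11,10,11,11,11,11,10,11,11,10,11]
j→9 (A[9]=10≤11), i→2 (A[2]=11≥11); i<j, swap → [11,10,10,11,11,11,10,11,11,11,11]
j→8 (A[8]=11≤11), i→3 (A[3]=11≥11); i<j, swap → [11,10,10,11,11,11,10,11,11,11,11]
j→7 (A[7]=11≤11), i→4 (A[4]=11≥11); i<j, swap → [11,10,10,11,11,11,10,11,11,11,11]
j→6 (A[6]=10≤11), i→5 (A[5]=11≥11); i<j, swap → [11,10,10,11,11,10,11,11,11,11,11]
j→5, i→6; i≥j, return j=5. A = [11,10,10,11,11,10,11,11,11,11,11]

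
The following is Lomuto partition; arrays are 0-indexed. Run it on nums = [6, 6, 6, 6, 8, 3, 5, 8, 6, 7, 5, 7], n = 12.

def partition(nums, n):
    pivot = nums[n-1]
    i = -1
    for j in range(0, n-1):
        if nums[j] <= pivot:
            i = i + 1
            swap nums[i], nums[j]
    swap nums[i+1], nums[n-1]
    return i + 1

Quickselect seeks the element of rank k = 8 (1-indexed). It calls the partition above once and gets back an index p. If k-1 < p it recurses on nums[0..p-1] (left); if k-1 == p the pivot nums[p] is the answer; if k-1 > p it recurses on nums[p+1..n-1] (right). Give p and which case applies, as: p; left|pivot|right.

pivot = nums[11] = 7; i = -1
j=0: nums[0]=6 ≤ 7 → i=0, swap nums[0],nums[0] (no change) → [6, 6, 6, 6, 8, 3, 5, 8, 6, 7, 5, 7]
j=1: nums[1]=6 ≤ 7 → i=1, swap nums[1],nums[1] (no change) → [6, 6, 6, 6, 8, 3, 5, 8, 6, 7, 5, 7]
j=2: nums[2]=6 ≤ 7 → i=2, swap nums[2],nums[2] (no change) → [6, 6, 6, 6, 8, 3, 5, 8, 6, 7, 5, 7]
j=3: nums[3]=6 ≤ 7 → i=3, swap nums[3],nums[3] (no change) → [6, 6, 6, 6, 8, 3, 5, 8, 6, 7, 5, 7]
j=4: nums[4]=8 > 7 → no swap
j=5: nums[5]=3 ≤ 7 → i=4, swap nums[4],nums[5] → [6, 6, 6, 6, 3, 8, 5, 8, 6, 7, 5, 7]
j=6: nums[6]=5 ≤ 7 → i=5, swap nums[5],nums[6] → [6, 6, 6, 6, 3, 5, 8, 8, 6, 7, 5, 7]
j=7: nums[7]=8 > 7 → no swap
j=8: nums[8]=6 ≤ 7 → i=6, swap nums[6],nums[8] → [6, 6, 6, 6, 3, 5, 6, 8, 8, 7, 5, 7]
j=9: nums[9]=7 ≤ 7 → i=7, swap nums[7],nums[9] → [6, 6, 6, 6, 3, 5, 6, 7, 8, 8, 5, 7]
j=10: nums[10]=5 ≤ 7 → i=8, swap nums[8],nums[10] → [6, 6, 6, 6, 3, 5, 6, 7, 5, 8, 8, 7]
final swap nums[9],nums[11] → [6, 6, 6, 6, 3, 5, 6, 7, 5, 7, 8, 8]; return 9
p = 9; k-1 = 7 < 9 ⇒ left

9; left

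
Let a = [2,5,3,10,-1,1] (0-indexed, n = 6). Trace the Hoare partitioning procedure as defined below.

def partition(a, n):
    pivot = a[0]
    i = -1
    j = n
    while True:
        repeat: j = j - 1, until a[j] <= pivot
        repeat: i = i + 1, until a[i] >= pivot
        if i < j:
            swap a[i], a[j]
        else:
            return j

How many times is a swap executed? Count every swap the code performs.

pivot=2
j stops at 5 (1), i stops at 0 (2); swap ⇒ [1,5,3,10,-1,2]
j stops at 4 (-1), i stops at 1 (5); swap ⇒ [1,-1,3,10,5,2]
j stops at 1, i stops at 2; i≥j ⇒ return 1. a=[1,-1,3,10,5,2]

2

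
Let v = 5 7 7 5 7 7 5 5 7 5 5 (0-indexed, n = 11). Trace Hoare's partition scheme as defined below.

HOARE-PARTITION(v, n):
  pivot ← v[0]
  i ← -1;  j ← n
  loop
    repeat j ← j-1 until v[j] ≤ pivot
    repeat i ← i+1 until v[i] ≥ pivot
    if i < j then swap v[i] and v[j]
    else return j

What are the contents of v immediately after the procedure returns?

pivot = v[0] = 5; i = -1, j = 11
j→10 (v[10]=5≤5), i→0 (v[0]=5≥5); i<j, swap → 5 7 7 5 7 7 5 5 7 5 5
j→9 (v[9]=5≤5), i→1 (v[1]=7≥5); i<j, swap → 5 5 7 5 7 7 5 5 7 7 5
j→7 (v[7]=5≤5), i→2 (v[2]=7≥5); i<j, swap → 5 5 5 5 7 7 5 7 7 7 5
j→6 (v[6]=5≤5), i→3 (v[3]=5≥5); i<j, swap → 5 5 5 5 7 7 5 7 7 7 5
j→3, i→4; i≥j, return j=3. v = 5 5 5 5 7 7 5 7 7 7 5

5 5 5 5 7 7 5 7 7 7 5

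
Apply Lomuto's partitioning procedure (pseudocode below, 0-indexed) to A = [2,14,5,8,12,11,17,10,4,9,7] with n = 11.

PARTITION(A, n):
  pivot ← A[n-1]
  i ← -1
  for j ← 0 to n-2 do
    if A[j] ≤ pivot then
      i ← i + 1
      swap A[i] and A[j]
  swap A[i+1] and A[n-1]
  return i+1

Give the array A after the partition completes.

pivot=7, i=-1
j=0: 2≤7, i=0, swap(0,0) ⇒ [2,14,5,8,12,11,17,10,4,9,7]
j=1: 14>7, skip
j=2: 5≤7, i=1, swap(1,2) ⇒ [2,5,14,8,12,11,17,10,4,9,7]
j=3: 8>7, skip
j=4: 12>7, skip
j=5: 11>7, skip
j=6: 17>7, skip
j=7: 10>7, skip
j=8: 4≤7, i=2, swap(2,8) ⇒ [2,5,4,8,12,11,17,10,14,9,7]
j=9: 9>7, skip
swap(3,10) ⇒ [2,5,4,7,12,11,17,10,14,9,8]; return 3

[2,5,4,7,12,11,17,10,14,9,8]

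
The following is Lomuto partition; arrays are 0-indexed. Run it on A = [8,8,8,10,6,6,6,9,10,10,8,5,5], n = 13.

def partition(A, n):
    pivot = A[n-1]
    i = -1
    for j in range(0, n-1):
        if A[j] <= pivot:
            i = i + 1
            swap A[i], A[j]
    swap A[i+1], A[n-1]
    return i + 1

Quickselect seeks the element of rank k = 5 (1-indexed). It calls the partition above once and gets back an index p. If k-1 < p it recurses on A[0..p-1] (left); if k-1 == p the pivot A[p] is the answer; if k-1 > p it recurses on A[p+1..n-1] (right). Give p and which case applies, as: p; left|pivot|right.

pivot=5, i=-1
j=0: 8>5, skip
j=1: 8>5, skip
j=2: 8>5, skip
j=3: 10>5, skip
j=4: 6>5, skip
j=5: 6>5, skip
j=6: 6>5, skip
j=7: 9>5, skip
j=8: 10>5, skip
j=9: 10>5, skip
j=10: 8>5, skip
j=11: 5≤5, i=0, swap(0,11) ⇒ [5,8,8,10,6,6,6,9,10,10,8,8,5]
swap(1,12) ⇒ [5,5,8,10,6,6,6,9,10,10,8,8,8]; return 1
p = 1; k-1 = 4 > 1 ⇒ right

1; right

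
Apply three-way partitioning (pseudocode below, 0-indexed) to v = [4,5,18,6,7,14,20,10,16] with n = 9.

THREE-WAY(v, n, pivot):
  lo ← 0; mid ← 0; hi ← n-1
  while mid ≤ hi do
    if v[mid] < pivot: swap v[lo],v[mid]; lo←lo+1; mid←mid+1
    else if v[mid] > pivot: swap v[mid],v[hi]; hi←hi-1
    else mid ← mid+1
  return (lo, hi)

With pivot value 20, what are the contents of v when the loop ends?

pivot = 20; lo=0, mid=0, hi=8
v[mid]=4<20: swap v[0],v[0]; lo=1,mid=1 → [4,5,18,6,7,14,20,10,16]
v[mid]=5<20: swap v[1],v[1]; lo=2,mid=2 → [4,5,18,6,7,14,20,10,16]
v[mid]=18<20: swap v[2],v[2]; lo=3,mid=3 → [4,5,18,6,7,14,20,10,16]
v[mid]=6<20: swap v[3],v[3]; lo=4,mid=4 → [4,5,18,6,7,14,20,10,16]
v[mid]=7<20: swap v[4],v[4]; lo=5,mid=5 → [4,5,18,6,7,14,20,10,16]
v[mid]=14<20: swap v[5],v[5]; lo=6,mid=6 → [4,5,18,6,7,14,20,10,16]
v[mid]=20=20: mid=7
v[mid]=10<20: swap v[6],v[7]; lo=7,mid=8 → [4,5,18,6,7,14,10,20,16]
v[mid]=16<20: swap v[7],v[8]; lo=8,mid=9 → [4,5,18,6,7,14,10,16,20]
end: lo=8, hi=8; v = [4,5,18,6,7,14,10,16,20]

[4,5,18,6,7,14,10,16,20]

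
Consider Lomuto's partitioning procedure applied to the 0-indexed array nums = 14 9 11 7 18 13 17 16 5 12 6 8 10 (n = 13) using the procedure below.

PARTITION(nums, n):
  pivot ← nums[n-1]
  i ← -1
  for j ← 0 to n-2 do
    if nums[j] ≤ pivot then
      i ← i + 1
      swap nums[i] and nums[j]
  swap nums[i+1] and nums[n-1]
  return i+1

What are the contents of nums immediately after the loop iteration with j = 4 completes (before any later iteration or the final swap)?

9 7 11 14 18 13 17 16 5 12 6 8 10

pivot = nums[12] = 10; i = -1
j=0: nums[0]=14 > 10 → no swap
j=1: nums[1]=9 ≤ 10 → i=0, swap nums[0],nums[1] → 9 14 11 7 18 13 17 16 5 12 6 8 10
j=2: nums[2]=11 > 10 → no swap
j=3: nums[3]=7 ≤ 10 → i=1, swap nums[1],nums[3] → 9 7 11 14 18 13 17 16 5 12 6 8 10
j=4: nums[4]=18 > 10 → no swap
(after j=4) nums = 9 7 11 14 18 13 17 16 5 12 6 8 10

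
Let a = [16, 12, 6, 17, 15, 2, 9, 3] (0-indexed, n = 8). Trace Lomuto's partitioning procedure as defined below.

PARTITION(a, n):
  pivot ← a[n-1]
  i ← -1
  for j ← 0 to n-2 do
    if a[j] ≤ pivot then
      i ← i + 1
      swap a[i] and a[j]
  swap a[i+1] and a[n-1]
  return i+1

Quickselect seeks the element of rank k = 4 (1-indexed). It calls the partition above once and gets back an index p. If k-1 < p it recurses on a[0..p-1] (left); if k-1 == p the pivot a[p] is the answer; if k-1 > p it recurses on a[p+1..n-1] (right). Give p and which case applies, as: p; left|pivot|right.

pivot = a[7] = 3; i = -1
j=0: a[0]=16 > 3 → no swap
j=1: a[1]=12 > 3 → no swap
j=2: a[2]=6 > 3 → no swap
j=3: a[3]=17 > 3 → no swap
j=4: a[4]=15 > 3 → no swap
j=5: a[5]=2 ≤ 3 → i=0, swap a[0],a[5] → [2, 12, 6, 17, 15, 16, 9, 3]
j=6: a[6]=9 > 3 → no swap
final swap a[1],a[7] → [2, 3, 6, 17, 15, 16, 9, 12]; return 1
p = 1; k-1 = 3 > 1 ⇒ right

1; right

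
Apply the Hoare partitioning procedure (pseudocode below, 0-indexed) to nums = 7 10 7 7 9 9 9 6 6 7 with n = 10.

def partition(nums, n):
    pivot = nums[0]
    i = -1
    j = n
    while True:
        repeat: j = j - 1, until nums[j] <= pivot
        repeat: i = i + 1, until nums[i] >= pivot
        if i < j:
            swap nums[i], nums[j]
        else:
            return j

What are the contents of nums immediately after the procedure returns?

7 6 6 7 9 9 9 7 10 7

pivot = nums[0] = 7; i = -1, j = 10
j→9 (nums[9]=7≤7), i→0 (nums[0]=7≥7); i<j, swap → 7 10 7 7 9 9 9 6 6 7
j→8 (nums[8]=6≤7), i→1 (nums[1]=10≥7); i<j, swap → 7 6 7 7 9 9 9 6 10 7
j→7 (nums[7]=6≤7), i→2 (nums[2]=7≥7); i<j, swap → 7 6 6 7 9 9 9 7 10 7
j→3, i→3; i≥j, return j=3. nums = 7 6 6 7 9 9 9 7 10 7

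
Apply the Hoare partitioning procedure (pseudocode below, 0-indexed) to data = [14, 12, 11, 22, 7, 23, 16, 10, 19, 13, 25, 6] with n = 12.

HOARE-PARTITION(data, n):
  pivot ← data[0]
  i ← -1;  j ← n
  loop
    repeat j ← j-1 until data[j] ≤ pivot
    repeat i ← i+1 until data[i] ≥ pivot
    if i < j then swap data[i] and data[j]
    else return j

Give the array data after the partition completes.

[6, 12, 11, 13, 7, 10, 16, 23, 19, 22, 25, 14]

pivot = data[0] = 14; i = -1, j = 12
j→11 (data[11]=6≤14), i→0 (data[0]=14≥14); i<j, swap → [6, 12, 11, 22, 7, 23, 16, 10, 19, 13, 25, 14]
j→9 (data[9]=13≤14), i→3 (data[3]=22≥14); i<j, swap → [6, 12, 11, 13, 7, 23, 16, 10, 19, 22, 25, 14]
j→7 (data[7]=10≤14), i→5 (data[5]=23≥14); i<j, swap → [6, 12, 11, 13, 7, 10, 16, 23, 19, 22, 25, 14]
j→5, i→6; i≥j, return j=5. data = [6, 12, 11, 13, 7, 10, 16, 23, 19, 22, 25, 14]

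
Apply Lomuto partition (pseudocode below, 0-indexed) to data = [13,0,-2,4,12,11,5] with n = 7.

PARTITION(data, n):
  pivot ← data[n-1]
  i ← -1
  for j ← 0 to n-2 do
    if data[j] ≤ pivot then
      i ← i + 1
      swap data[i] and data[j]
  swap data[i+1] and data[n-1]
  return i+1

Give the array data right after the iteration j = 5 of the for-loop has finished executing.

pivot = data[6] = 5; i = -1
j=0: data[0]=13 > 5 → no swap
j=1: data[1]=0 ≤ 5 → i=0, swap data[0],data[1] → [0,13,-2,4,12,11,5]
j=2: data[2]=-2 ≤ 5 → i=1, swap data[1],data[2] → [0,-2,13,4,12,11,5]
j=3: data[3]=4 ≤ 5 → i=2, swap data[2],data[3] → [0,-2,4,13,12,11,5]
j=4: data[4]=12 > 5 → no swap
j=5: data[5]=11 > 5 → no swap
(after j=5) data = [0,-2,4,13,12,11,5]

[0,-2,4,13,12,11,5]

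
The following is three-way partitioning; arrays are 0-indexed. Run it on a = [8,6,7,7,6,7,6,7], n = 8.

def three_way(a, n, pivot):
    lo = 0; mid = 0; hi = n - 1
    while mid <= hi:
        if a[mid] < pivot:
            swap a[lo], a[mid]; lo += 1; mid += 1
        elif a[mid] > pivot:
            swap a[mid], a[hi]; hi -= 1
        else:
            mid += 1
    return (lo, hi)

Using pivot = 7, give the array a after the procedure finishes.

pivot = 7; lo=0, mid=0, hi=7
a[mid]=8>7: swap a[0],a[7]; hi=6 → [7,6,7,7,6,7,6,8]
a[mid]=7=7: mid=1
a[mid]=6<7: swap a[0],a[1]; lo=1,mid=2 → [6,7,7,7,6,7,6,8]
a[mid]=7=7: mid=3
a[mid]=7=7: mid=4
a[mid]=6<7: swap a[1],a[4]; lo=2,mid=5 → [6,6,7,7,7,7,6,8]
a[mid]=7=7: mid=6
a[mid]=6<7: swap a[2],a[6]; lo=3,mid=7 → [6,6,6,7,7,7,7,8]
end: lo=3, hi=6; a = [6,6,6,7,7,7,7,8]

[6,6,6,7,7,7,7,8]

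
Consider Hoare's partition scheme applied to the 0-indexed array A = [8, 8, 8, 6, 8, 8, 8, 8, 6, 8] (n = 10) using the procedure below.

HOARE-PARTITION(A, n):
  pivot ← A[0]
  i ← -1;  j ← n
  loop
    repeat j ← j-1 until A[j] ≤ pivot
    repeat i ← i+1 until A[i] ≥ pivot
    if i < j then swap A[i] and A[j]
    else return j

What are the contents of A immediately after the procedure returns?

pivot=8
j stops at 9 (8), i stops at 0 (8); swap ⇒ [8, 8, 8, 6, 8, 8, 8, 8, 6, 8]
j stops at 8 (6), i stops at 1 (8); swap ⇒ [8, 6, 8, 6, 8, 8, 8, 8, 8, 8]
j stops at 7 (8), i stops at 2 (8); swap ⇒ [8, 6, 8, 6, 8, 8, 8, 8, 8, 8]
j stops at 6 (8), i stops at 4 (8); swap ⇒ [8, 6, 8, 6, 8, 8, 8, 8, 8, 8]
j stops at 5, i stops at 5; i≥j ⇒ return 5. A=[8, 6, 8, 6, 8, 8, 8, 8, 8, 8]

[8, 6, 8, 6, 8, 8, 8, 8, 8, 8]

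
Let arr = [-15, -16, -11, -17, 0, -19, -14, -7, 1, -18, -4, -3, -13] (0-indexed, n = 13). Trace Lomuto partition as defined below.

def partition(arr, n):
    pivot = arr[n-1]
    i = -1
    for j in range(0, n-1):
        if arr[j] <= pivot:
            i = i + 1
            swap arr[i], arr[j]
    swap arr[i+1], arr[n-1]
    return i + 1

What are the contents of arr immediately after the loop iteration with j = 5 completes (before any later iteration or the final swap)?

[-15, -16, -17, -19, 0, -11, -14, -7, 1, -18, -4, -3, -13]

pivot=-13, i=-1
j=0: -15≤-13, i=0, swap(0,0) ⇒ [-15, -16, -11, -17, 0, -19, -14, -7, 1, -18, -4, -3, -13]
j=1: -16≤-13, i=1, swap(1,1) ⇒ [-15, -16, -11, -17, 0, -19, -14, -7, 1, -18, -4, -3, -13]
j=2: -11>-13, skip
j=3: -17≤-13, i=2, swap(2,3) ⇒ [-15, -16, -17, -11, 0, -19, -14, -7, 1, -18, -4, -3, -13]
j=4: 0>-13, skip
j=5: -19≤-13, i=3, swap(3,5) ⇒ [-15, -16, -17, -19, 0, -11, -14, -7, 1, -18, -4, -3, -13]
(after j=5) arr = [-15, -16, -17, -19, 0, -11, -14, -7, 1, -18, -4, -3, -13]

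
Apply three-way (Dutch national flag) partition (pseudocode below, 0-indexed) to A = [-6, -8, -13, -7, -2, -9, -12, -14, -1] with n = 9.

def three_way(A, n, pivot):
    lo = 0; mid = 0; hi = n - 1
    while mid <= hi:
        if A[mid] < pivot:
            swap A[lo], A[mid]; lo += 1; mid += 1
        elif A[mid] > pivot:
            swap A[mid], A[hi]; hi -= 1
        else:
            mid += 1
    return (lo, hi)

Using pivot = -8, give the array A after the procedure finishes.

lo=0 mid=0 hi=8
-6>-8: swap(0,8), hi=7 ⇒ [-1, -8, -13, -7, -2, -9, -12, -14, -6]
-1>-8: swap(0,7), hi=6 ⇒ [-14, -8, -13, -7, -2, -9, -12, -1, -6]
-14<-8: swap(0,0), lo=1 mid=1 ⇒ [-14, -8, -13, -7, -2, -9, -12, -1, -6]
-8=-8: mid=2
-13<-8: swap(1,2), lo=2 mid=3 ⇒ [-14, -13, -8, -7, -2, -9, -12, -1, -6]
-7>-8: swap(3,6), hi=5 ⇒ [-14, -13, -8, -12, -2, -9, -7, -1, -6]
-12<-8: swap(2,3), lo=3 mid=4 ⇒ [-14, -13, -12, -8, -2, -9, -7, -1, -6]
-2>-8: swap(4,5), hi=4 ⇒ [-14, -13, -12, -8, -9, -2, -7, -1, -6]
-9<-8: swap(3,4), lo=4 mid=5 ⇒ [-14, -13, -12, -9, -8, -2, -7, -1, -6]
done. lo=4 hi=4; A=[-14, -13, -12, -9, -8, -2, -7, -1, -6]

[-14, -13, -12, -9, -8, -2, -7, -1, -6]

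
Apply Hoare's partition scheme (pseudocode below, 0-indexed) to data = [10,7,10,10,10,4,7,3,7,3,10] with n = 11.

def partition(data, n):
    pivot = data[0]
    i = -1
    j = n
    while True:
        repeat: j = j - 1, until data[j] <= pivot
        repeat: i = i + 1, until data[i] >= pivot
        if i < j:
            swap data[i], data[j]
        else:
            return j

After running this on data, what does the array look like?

pivot = data[0] = 10; i = -1, j = 11
j→10 (data[10]=10≤10), i→0 (data[0]=10≥10); i<j, swap → [10,7,10,10,10,4,7,3,7,3,10]
j→9 (data[9]=3≤10), i→2 (data[2]=10≥10); i<j, swap → [10,7,3,10,10,4,7,3,7,10,10]
j→8 (data[8]=7≤10), i→3 (data[3]=10≥10); i<j, swap → [10,7,3,7,10,4,7,3,10,10,10]
j→7 (data[7]=3≤10), i→4 (data[4]=10≥10); i<j, swap → [10,7,3,7,3,4,7,10,10,10,10]
j→6, i→7; i≥j, return j=6. data = [10,7,3,7,3,4,7,10,10,10,10]

[10,7,3,7,3,4,7,10,10,10,10]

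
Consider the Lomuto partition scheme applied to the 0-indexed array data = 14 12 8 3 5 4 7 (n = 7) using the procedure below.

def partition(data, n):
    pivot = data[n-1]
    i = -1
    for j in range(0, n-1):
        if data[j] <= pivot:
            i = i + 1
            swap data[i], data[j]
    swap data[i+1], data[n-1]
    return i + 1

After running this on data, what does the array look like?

3 5 4 7 12 8 14

pivot=7, i=-1
j=0: 14>7, skip
j=1: 12>7, skip
j=2: 8>7, skip
j=3: 3≤7, i=0, swap(0,3) ⇒ 3 12 8 14 5 4 7
j=4: 5≤7, i=1, swap(1,4) ⇒ 3 5 8 14 12 4 7
j=5: 4≤7, i=2, swap(2,5) ⇒ 3 5 4 14 12 8 7
swap(3,6) ⇒ 3 5 4 7 12 8 14; return 3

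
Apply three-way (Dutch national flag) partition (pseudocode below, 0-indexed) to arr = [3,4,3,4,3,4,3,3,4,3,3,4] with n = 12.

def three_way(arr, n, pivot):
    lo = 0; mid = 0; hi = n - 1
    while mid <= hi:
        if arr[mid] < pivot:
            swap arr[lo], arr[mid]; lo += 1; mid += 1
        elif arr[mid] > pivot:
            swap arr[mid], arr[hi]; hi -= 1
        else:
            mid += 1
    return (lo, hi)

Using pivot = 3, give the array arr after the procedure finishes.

[3,3,3,3,3,3,3,4,4,4,4,4]

pivot = 3; lo=0, mid=0, hi=11
arr[mid]=3=3: mid=1
arr[mid]=4>3: swap arr[1],arr[11]; hi=10 → [3,4,3,4,3,4,3,3,4,3,3,4]
arr[mid]=4>3: swap arr[1],arr[10]; hi=9 → [3,3,3,4,3,4,3,3,4,3,4,4]
arr[mid]=3=3: mid=2
arr[mid]=3=3: mid=3
arr[mid]=4>3: swap arr[3],arr[9]; hi=8 → [3,3,3,3,3,4,3,3,4,4,4,4]
arr[mid]=3=3: mid=4
arr[mid]=3=3: mid=5
arr[mid]=4>3: swap arr[5],arr[8]; hi=7 → [3,3,3,3,3,4,3,3,4,4,4,4]
arr[mid]=4>3: swap arr[5],arr[7]; hi=6 → [3,3,3,3,3,3,3,4,4,4,4,4]
arr[mid]=3=3: mid=6
arr[mid]=3=3: mid=7
end: lo=0, hi=6; arr = [3,3,3,3,3,3,3,4,4,4,4,4]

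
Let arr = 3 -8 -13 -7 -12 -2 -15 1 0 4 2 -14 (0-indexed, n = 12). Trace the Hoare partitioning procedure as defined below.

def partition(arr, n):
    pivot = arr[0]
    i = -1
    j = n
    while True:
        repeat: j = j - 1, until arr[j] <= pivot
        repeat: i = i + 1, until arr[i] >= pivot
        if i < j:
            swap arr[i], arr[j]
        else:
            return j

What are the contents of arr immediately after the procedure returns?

pivot = arr[0] = 3; i = -1, j = 12
j→11 (arr[11]=-14≤3), i→0 (arr[0]=3≥3); i<j, swap → -14 -8 -13 -7 -12 -2 -15 1 0 4 2 3
j→10 (arr[10]=2≤3), i→9 (arr[9]=4≥3); i<j, swap → -14 -8 -13 -7 -12 -2 -15 1 0 2 4 3
j→9, i→10; i≥j, return j=9. arr = -14 -8 -13 -7 -12 -2 -15 1 0 2 4 3

-14 -8 -13 -7 -12 -2 -15 1 0 2 4 3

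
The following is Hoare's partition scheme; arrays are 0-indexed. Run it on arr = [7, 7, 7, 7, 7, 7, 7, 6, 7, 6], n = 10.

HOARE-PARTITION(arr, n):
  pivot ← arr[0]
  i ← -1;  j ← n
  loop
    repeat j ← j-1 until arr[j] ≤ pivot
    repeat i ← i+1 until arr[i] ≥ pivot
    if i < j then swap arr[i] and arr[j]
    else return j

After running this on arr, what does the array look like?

pivot=7
j stops at 9 (6), i stops at 0 (7); swap ⇒ [6, 7, 7, 7, 7, 7, 7, 6, 7, 7]
j stops at 8 (7), i stops at 1 (7); swap ⇒ [6, 7, 7, 7, 7, 7, 7, 6, 7, 7]
j stops at 7 (6), i stops at 2 (7); swap ⇒ [6, 7, 6, 7, 7, 7, 7, 7, 7, 7]
j stops at 6 (7), i stops at 3 (7); swap ⇒ [6, 7, 6, 7, 7, 7, 7, 7, 7, 7]
j stops at 5 (7), i stops at 4 (7); swap ⇒ [6, 7, 6, 7, 7, 7, 7, 7, 7, 7]
j stops at 4, i stops at 5; i≥j ⇒ return 4. arr=[6, 7, 6, 7, 7, 7, 7, 7, 7, 7]

[6, 7, 6, 7, 7, 7, 7, 7, 7, 7]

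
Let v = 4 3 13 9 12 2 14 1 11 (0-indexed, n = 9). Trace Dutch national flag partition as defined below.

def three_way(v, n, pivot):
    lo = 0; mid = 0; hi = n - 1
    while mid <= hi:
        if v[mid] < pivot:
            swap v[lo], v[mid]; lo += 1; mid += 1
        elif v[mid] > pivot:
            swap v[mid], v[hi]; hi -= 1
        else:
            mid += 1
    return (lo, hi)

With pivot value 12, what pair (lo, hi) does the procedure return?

(6, 6)

lo=0 mid=0 hi=8
4<12: swap(0,0), lo=1 mid=1 ⇒ 4 3 13 9 12 2 14 1 11
3<12: swap(1,1), lo=2 mid=2 ⇒ 4 3 13 9 12 2 14 1 11
13>12: swap(2,8), hi=7 ⇒ 4 3 11 9 12 2 14 1 13
11<12: swap(2,2), lo=3 mid=3 ⇒ 4 3 11 9 12 2 14 1 13
9<12: swap(3,3), lo=4 mid=4 ⇒ 4 3 11 9 12 2 14 1 13
12=12: mid=5
2<12: swap(4,5), lo=5 mid=6 ⇒ 4 3 11 9 2 12 14 1 13
14>12: swap(6,7), hi=6 ⇒ 4 3 11 9 2 12 1 14 13
1<12: swap(5,6), lo=6 mid=7 ⇒ 4 3 11 9 2 1 12 14 13
done. lo=6 hi=6; v=4 3 11 9 2 1 12 14 13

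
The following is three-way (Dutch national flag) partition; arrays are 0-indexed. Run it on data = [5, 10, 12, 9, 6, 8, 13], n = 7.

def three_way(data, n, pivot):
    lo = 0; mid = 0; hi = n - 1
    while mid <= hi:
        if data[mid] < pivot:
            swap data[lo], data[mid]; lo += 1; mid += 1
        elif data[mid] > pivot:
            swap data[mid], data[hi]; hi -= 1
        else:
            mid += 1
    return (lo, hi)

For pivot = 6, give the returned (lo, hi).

pivot = 6; lo=0, mid=0, hi=6
data[mid]=5<6: swap data[0],data[0]; lo=1,mid=1 → [5, 10, 12, 9, 6, 8, 13]
data[mid]=10>6: swap data[1],data[6]; hi=5 → [5, 13, 12, 9, 6, 8, 10]
data[mid]=13>6: swap data[1],data[5]; hi=4 → [5, 8, 12, 9, 6, 13, 10]
data[mid]=8>6: swap data[1],data[4]; hi=3 → [5, 6, 12, 9, 8, 13, 10]
data[mid]=6=6: mid=2
data[mid]=12>6: swap data[2],data[3]; hi=2 → [5, 6, 9, 12, 8, 13, 10]
data[mid]=9>6: swap data[2],data[2]; hi=1 → [5, 6, 9, 12, 8, 13, 10]
end: lo=1, hi=1; data = [5, 6, 9, 12, 8, 13, 10]

(1, 1)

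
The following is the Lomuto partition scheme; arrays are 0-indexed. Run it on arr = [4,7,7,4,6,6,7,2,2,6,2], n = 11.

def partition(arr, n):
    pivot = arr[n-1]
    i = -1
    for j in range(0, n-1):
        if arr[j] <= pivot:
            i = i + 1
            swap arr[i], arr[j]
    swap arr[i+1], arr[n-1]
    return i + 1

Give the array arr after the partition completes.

pivot = arr[10] = 2; i = -1
j=0: arr[0]=4 > 2 → no swap
j=1: arr[1]=7 > 2 → no swap
j=2: arr[2]=7 > 2 → no swap
j=3: arr[3]=4 > 2 → no swap
j=4: arr[4]=6 > 2 → no swap
j=5: arr[5]=6 > 2 → no swap
j=6: arr[6]=7 > 2 → no swap
j=7: arr[7]=2 ≤ 2 → i=0, swap arr[0],arr[7] → [2,7,7,4,6,6,7,4,2,6,2]
j=8: arr[8]=2 ≤ 2 → i=1, swap arr[1],arr[8] → [2,2,7,4,6,6,7,4,7,6,2]
j=9: arr[9]=6 > 2 → no swap
final swap arr[2],arr[10] → [2,2,2,4,6,6,7,4,7,6,7]; return 2

[2,2,2,4,6,6,7,4,7,6,7]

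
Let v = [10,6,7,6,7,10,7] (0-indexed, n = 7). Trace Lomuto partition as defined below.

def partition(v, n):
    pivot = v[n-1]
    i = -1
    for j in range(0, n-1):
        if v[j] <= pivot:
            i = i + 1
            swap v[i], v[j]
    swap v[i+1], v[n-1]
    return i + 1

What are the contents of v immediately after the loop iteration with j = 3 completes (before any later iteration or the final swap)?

pivot = v[6] = 7; i = -1
j=0: v[0]=10 > 7 → no swap
j=1: v[1]=6 ≤ 7 → i=0, swap v[0],v[1] → [6,10,7,6,7,10,7]
j=2: v[2]=7 ≤ 7 → i=1, swap v[1],v[2] → [6,7,10,6,7,10,7]
j=3: v[3]=6 ≤ 7 → i=2, swap v[2],v[3] → [6,7,6,10,7,10,7]
(after j=3) v = [6,7,6,10,7,10,7]

[6,7,6,10,7,10,7]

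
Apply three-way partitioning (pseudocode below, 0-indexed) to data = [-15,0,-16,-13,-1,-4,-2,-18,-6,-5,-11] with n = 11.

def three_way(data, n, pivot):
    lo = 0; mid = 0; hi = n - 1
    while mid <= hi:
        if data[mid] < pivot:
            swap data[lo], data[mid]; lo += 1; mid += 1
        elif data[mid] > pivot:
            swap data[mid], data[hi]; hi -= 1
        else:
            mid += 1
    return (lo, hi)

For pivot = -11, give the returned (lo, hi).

(4, 4)

lo=0 mid=0 hi=10
-15<-11: swap(0,0), lo=1 mid=1 ⇒ [-15,0,-16,-13,-1,-4,-2,-18,-6,-5,-11]
0>-11: swap(1,10), hi=9 ⇒ [-15,-11,-16,-13,-1,-4,-2,-18,-6,-5,0]
-11=-11: mid=2
-16<-11: swap(1,2), lo=2 mid=3 ⇒ [-15,-16,-11,-13,-1,-4,-2,-18,-6,-5,0]
-13<-11: swap(2,3), lo=3 mid=4 ⇒ [-15,-16,-13,-11,-1,-4,-2,-18,-6,-5,0]
-1>-11: swap(4,9), hi=8 ⇒ [-15,-16,-13,-11,-5,-4,-2,-18,-6,-1,0]
-5>-11: swap(4,8), hi=7 ⇒ [-15,-16,-13,-11,-6,-4,-2,-18,-5,-1,0]
-6>-11: swap(4,7), hi=6 ⇒ [-15,-16,-13,-11,-18,-4,-2,-6,-5,-1,0]
-18<-11: swap(3,4), lo=4 mid=5 ⇒ [-15,-16,-13,-18,-11,-4,-2,-6,-5,-1,0]
-4>-11: swap(5,6), hi=5 ⇒ [-15,-16,-13,-18,-11,-2,-4,-6,-5,-1,0]
-2>-11: swap(5,5), hi=4 ⇒ [-15,-16,-13,-18,-11,-2,-4,-6,-5,-1,0]
done. lo=4 hi=4; data=[-15,-16,-13,-18,-11,-2,-4,-6,-5,-1,0]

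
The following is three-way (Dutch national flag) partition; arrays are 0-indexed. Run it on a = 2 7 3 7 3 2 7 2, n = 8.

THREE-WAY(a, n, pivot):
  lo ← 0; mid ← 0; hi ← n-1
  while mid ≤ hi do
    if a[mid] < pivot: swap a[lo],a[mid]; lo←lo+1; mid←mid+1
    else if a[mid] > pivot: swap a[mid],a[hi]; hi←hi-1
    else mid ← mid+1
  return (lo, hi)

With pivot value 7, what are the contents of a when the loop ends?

lo=0 mid=0 hi=7
2<7: swap(0,0), lo=1 mid=1 ⇒ 2 7 3 7 3 2 7 2
7=7: mid=2
3<7: swap(1,2), lo=2 mid=3 ⇒ 2 3 7 7 3 2 7 2
7=7: mid=4
3<7: swap(2,4), lo=3 mid=5 ⇒ 2 3 3 7 7 2 7 2
2<7: swap(3,5), lo=4 mid=6 ⇒ 2 3 3 2 7 7 7 2
7=7: mid=7
2<7: swap(4,7), lo=5 mid=8 ⇒ 2 3 3 2 2 7 7 7
done. lo=5 hi=7; a=2 3 3 2 2 7 7 7

2 3 3 2 2 7 7 7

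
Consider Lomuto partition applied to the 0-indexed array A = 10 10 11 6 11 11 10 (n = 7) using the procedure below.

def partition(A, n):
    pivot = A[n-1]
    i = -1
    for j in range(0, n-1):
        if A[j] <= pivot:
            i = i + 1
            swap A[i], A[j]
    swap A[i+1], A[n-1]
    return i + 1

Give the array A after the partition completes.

pivot=10, i=-1
j=0: 10≤10, i=0, swap(0,0) ⇒ 10 10 11 6 11 11 10
j=1: 10≤10, i=1, swap(1,1) ⇒ 10 10 11 6 11 11 10
j=2: 11>10, skip
j=3: 6≤10, i=2, swap(2,3) ⇒ 10 10 6 11 11 11 10
j=4: 11>10, skip
j=5: 11>10, skip
swap(3,6) ⇒ 10 10 6 10 11 11 11; return 3

10 10 6 10 11 11 11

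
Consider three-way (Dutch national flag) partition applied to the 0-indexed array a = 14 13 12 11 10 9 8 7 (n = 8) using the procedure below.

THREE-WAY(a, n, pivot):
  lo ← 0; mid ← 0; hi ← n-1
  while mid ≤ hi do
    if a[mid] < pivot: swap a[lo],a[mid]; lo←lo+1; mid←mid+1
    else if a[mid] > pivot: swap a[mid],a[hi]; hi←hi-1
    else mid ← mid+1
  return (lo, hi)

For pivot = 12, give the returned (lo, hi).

pivot = 12; lo=0, mid=0, hi=7
a[mid]=14>12: swap a[0],a[7]; hi=6 → 7 13 12 11 10 9 8 14
a[mid]=7<12: swap a[0],a[0]; lo=1,mid=1 → 7 13 12 11 10 9 8 14
a[mid]=13>12: swap a[1],a[6]; hi=5 → 7 8 12 11 10 9 13 14
a[mid]=8<12: swap a[1],a[1]; lo=2,mid=2 → 7 8 12 11 10 9 13 14
a[mid]=12=12: mid=3
a[mid]=11<12: swap a[2],a[3]; lo=3,mid=4 → 7 8 11 12 10 9 13 14
a[mid]=10<12: swap a[3],a[4]; lo=4,mid=5 → 7 8 11 10 12 9 13 14
a[mid]=9<12: swap a[4],a[5]; lo=5,mid=6 → 7 8 11 10 9 12 13 14
end: lo=5, hi=5; a = 7 8 11 10 9 12 13 14

(5, 5)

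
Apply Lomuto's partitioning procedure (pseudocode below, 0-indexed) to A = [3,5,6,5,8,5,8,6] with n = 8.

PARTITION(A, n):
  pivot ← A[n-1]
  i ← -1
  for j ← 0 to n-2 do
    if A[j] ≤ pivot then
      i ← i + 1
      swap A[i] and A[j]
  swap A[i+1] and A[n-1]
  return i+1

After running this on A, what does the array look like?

[3,5,6,5,5,6,8,8]

pivot = A[7] = 6; i = -1
j=0: A[0]=3 ≤ 6 → i=0, swap A[0],A[0] (no change) → [3,5,6,5,8,5,8,6]
j=1: A[1]=5 ≤ 6 → i=1, swap A[1],A[1] (no change) → [3,5,6,5,8,5,8,6]
j=2: A[2]=6 ≤ 6 → i=2, swap A[2],A[2] (no change) → [3,5,6,5,8,5,8,6]
j=3: A[3]=5 ≤ 6 → i=3, swap A[3],A[3] (no change) → [3,5,6,5,8,5,8,6]
j=4: A[4]=8 > 6 → no swap
j=5: A[5]=5 ≤ 6 → i=4, swap A[4],A[5] → [3,5,6,5,5,8,8,6]
j=6: A[6]=8 > 6 → no swap
final swap A[5],A[7] → [3,5,6,5,5,6,8,8]; return 5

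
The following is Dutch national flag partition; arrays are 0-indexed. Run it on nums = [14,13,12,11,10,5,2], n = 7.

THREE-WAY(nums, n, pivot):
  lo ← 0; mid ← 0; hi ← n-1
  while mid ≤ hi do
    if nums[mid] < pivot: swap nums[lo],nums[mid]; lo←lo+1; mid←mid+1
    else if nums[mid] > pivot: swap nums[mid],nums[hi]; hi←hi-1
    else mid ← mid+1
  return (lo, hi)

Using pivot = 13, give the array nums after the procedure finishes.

pivot = 13; lo=0, mid=0, hi=6
nums[mid]=14>13: swap nums[0],nums[6]; hi=5 → [2,13,12,11,10,5,14]
nums[mid]=2<13: swap nums[0],nums[0]; lo=1,mid=1 → [2,13,12,11,10,5,14]
nums[mid]=13=13: mid=2
nums[mid]=12<13: swap nums[1],nums[2]; lo=2,mid=3 → [2,12,13,11,10,5,14]
nums[mid]=11<13: swap nums[2],nums[3]; lo=3,mid=4 → [2,12,11,13,10,5,14]
nums[mid]=10<13: swap nums[3],nums[4]; lo=4,mid=5 → [2,12,11,10,13,5,14]
nums[mid]=5<13: swap nums[4],nums[5]; lo=5,mid=6 → [2,12,11,10,5,13,14]
end: lo=5, hi=5; nums = [2,12,11,10,5,13,14]

[2,12,11,10,5,13,14]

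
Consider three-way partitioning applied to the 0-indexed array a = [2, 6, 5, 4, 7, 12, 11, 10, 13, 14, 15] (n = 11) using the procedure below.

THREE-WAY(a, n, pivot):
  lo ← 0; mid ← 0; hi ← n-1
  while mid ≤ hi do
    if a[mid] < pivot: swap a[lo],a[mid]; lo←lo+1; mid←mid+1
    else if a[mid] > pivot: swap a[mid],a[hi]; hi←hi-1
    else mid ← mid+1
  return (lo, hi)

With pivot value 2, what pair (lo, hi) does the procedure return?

(0, 0)

pivot = 2; lo=0, mid=0, hi=10
a[mid]=2=2: mid=1
a[mid]=6>2: swap a[1],a[10]; hi=9 → [2, 15, 5, 4, 7, 12, 11, 10, 13, 14, 6]
a[mid]=15>2: swap a[1],a[9]; hi=8 → [2, 14, 5, 4, 7, 12, 11, 10, 13, 15, 6]
a[mid]=14>2: swap a[1],a[8]; hi=7 → [2, 13, 5, 4, 7, 12, 11, 10, 14, 15, 6]
a[mid]=13>2: swap a[1],a[7]; hi=6 → [2, 10, 5, 4, 7, 12, 11, 13, 14, 15, 6]
a[mid]=10>2: swap a[1],a[6]; hi=5 → [2, 11, 5, 4, 7, 12, 10, 13, 14, 15, 6]
a[mid]=11>2: swap a[1],a[5]; hi=4 → [2, 12, 5, 4, 7, 11, 10, 13, 14, 15, 6]
a[mid]=12>2: swap a[1],a[4]; hi=3 → [2, 7, 5, 4, 12, 11, 10, 13, 14, 15, 6]
a[mid]=7>2: swap a[1],a[3]; hi=2 → [2, 4, 5, 7, 12, 11, 10, 13, 14, 15, 6]
a[mid]=4>2: swap a[1],a[2]; hi=1 → [2, 5, 4, 7, 12, 11, 10, 13, 14, 15, 6]
a[mid]=5>2: swap a[1],a[1]; hi=0 → [2, 5, 4, 7, 12, 11, 10, 13, 14, 15, 6]
end: lo=0, hi=0; a = [2, 5, 4, 7, 12, 11, 10, 13, 14, 15, 6]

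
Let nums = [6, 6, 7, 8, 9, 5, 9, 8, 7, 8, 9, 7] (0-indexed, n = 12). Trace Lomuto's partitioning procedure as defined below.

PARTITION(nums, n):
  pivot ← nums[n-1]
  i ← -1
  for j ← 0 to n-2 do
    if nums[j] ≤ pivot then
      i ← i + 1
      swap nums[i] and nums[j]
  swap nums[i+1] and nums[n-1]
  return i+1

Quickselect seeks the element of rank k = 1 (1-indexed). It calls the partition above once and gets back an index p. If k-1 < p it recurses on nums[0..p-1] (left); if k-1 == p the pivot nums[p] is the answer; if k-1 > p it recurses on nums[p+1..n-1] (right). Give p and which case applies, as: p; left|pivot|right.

pivot=7, i=-1
j=0: 6≤7, i=0, swap(0,0) ⇒ [6, 6, 7, 8, 9, 5, 9, 8, 7, 8, 9, 7]
j=1: 6≤7, i=1, swap(1,1) ⇒ [6, 6, 7, 8, 9, 5, 9, 8, 7, 8, 9, 7]
j=2: 7≤7, i=2, swap(2,2) ⇒ [6, 6, 7, 8, 9, 5, 9, 8, 7, 8, 9, 7]
j=3: 8>7, skip
j=4: 9>7, skip
j=5: 5≤7, i=3, swap(3,5) ⇒ [6, 6, 7, 5, 9, 8, 9, 8, 7, 8, 9, 7]
j=6: 9>7, skip
j=7: 8>7, skip
j=8: 7≤7, i=4, swap(4,8) ⇒ [6, 6, 7, 5, 7, 8, 9, 8, 9, 8, 9, 7]
j=9: 8>7, skip
j=10: 9>7, skip
swap(5,11) ⇒ [6, 6, 7, 5, 7, 7, 9, 8, 9, 8, 9, 8]; return 5
p = 5; k-1 = 0 < 5 ⇒ left

5; left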